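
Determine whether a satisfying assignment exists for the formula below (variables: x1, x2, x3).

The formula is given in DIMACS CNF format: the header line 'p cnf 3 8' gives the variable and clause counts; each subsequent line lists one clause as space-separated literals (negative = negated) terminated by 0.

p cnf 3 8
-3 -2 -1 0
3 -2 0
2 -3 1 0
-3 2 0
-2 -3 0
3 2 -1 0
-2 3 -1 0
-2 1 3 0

Suppose x3 = False.
From the singleton clause (¬x2), x2 = False.
From the singleton clause (¬x1), x1 = False.
All clauses are satisfied.
A satisfying assignment: x1: False,  x2: False,  x3: False.

Yes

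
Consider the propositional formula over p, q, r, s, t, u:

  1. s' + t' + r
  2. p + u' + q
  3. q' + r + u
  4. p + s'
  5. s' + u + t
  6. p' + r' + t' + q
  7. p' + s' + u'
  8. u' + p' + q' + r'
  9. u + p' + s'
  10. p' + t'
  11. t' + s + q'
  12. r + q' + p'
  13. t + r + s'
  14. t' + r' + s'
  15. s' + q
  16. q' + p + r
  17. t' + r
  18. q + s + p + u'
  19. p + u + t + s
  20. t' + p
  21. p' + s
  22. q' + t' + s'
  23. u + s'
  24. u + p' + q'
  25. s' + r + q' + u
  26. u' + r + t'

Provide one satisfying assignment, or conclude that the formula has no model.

p: 0; q: 1; r: 1; s: 0; t: 0; u: 1

Case p = 0:
Unit clause (s') forces s = 0.
Unit clause (t') forces t = 0.
Unit clause (u) forces u = 1.
Unit clause (q) forces q = 1.
Unit clause (r) forces r = 1.
All clauses are satisfied.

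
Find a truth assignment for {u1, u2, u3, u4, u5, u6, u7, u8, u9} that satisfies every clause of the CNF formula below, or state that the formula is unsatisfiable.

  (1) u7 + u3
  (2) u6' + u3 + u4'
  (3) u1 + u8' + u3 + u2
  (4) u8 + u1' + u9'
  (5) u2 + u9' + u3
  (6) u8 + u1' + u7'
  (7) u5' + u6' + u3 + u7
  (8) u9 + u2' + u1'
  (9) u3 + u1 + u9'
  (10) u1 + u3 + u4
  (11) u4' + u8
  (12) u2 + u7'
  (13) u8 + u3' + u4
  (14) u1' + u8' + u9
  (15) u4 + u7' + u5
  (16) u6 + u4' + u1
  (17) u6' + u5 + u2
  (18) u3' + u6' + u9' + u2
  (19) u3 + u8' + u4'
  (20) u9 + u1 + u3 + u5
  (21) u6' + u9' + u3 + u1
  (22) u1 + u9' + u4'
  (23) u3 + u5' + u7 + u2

Suppose u7 = 1.
(u2) alone gives u2 = 1.
Suppose u8 = 1.
Suppose u9 = 1.
Suppose u3 = 1.
Suppose u4 = 0.
(u5) alone gives u5 = 1.
All clauses hold; u1, u6 can take either value.

u1: 0,  u2: 1,  u3: 1,  u4: 0,  u5: 1,  u6: 0,  u7: 1,  u8: 1,  u9: 1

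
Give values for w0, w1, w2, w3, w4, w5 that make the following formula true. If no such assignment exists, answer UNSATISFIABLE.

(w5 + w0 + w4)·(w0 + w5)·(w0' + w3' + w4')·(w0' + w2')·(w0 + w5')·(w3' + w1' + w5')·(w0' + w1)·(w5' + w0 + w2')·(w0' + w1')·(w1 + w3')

UNSATISFIABLE

Suppose w0 = 1.
(w2') alone gives w2 = 0.
(w1) alone gives w1 = 1.
That conflicts with the unit clause (w1').
That branch fails; take w0 = 0 instead.
(w5) alone gives w5 = 1.
That conflicts with the unit clause (w5').
Either choice for w0 ends in contradiction.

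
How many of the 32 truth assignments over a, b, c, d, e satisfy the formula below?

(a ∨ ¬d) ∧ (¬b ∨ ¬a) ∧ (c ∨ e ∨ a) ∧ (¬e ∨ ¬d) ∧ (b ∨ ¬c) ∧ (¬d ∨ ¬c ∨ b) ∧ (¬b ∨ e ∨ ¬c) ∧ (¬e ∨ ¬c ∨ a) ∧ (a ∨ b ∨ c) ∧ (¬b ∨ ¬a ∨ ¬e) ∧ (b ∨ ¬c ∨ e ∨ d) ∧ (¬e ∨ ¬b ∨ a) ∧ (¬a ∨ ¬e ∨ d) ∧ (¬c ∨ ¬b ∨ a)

There are 2^5 = 32 truth assignments over (a, b, c, d, e).
Split on e. With e = True, the clauses containing e are satisfied and ¬e drops from the rest; 0 of the 2^4 = 16 assignments to the other variables satisfy what remains.
With e = False, by the same count on the reduced clause set, 2 assignments work.
Total: 0 + 2 = 2.

2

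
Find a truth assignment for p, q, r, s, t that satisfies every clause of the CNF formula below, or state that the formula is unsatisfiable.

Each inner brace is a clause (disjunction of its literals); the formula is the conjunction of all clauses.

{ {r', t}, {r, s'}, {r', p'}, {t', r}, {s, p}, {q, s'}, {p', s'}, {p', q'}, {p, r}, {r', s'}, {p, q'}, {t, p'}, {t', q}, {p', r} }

Case r = 0:
(s') alone gives s = 0.
(t') alone gives t = 0.
(p) alone gives p = 1.
Now (p') is unsatisfied and unit — conflict.
That branch fails; take r = 1 instead.
(t) alone gives t = 1.
(p') alone gives p = 0.
(s) alone gives s = 1.
Now (s') is unsatisfied and unit — conflict.
Both values of r lead to a conflict.

UNSATISFIABLE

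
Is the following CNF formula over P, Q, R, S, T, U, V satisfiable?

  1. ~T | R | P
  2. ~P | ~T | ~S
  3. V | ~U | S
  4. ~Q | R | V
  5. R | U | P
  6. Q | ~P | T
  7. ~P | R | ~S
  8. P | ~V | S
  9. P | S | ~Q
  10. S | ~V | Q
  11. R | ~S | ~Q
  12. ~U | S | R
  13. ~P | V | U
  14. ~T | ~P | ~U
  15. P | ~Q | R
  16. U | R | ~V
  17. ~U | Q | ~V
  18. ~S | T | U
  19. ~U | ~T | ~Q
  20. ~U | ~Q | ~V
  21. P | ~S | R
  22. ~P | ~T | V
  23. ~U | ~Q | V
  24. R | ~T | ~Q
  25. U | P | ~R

Try T = 0.
Try Q = 1.
Try R = 1.
Try P = 1.
Try V = 1.
(~U) alone gives U = 0.
(~S) alone gives S = 0.
All clauses are satisfied.
A satisfying assignment: P ↦ 1, Q ↦ 1, R ↦ 1, S ↦ 0, T ↦ 0, U ↦ 0, V ↦ 1.

Yes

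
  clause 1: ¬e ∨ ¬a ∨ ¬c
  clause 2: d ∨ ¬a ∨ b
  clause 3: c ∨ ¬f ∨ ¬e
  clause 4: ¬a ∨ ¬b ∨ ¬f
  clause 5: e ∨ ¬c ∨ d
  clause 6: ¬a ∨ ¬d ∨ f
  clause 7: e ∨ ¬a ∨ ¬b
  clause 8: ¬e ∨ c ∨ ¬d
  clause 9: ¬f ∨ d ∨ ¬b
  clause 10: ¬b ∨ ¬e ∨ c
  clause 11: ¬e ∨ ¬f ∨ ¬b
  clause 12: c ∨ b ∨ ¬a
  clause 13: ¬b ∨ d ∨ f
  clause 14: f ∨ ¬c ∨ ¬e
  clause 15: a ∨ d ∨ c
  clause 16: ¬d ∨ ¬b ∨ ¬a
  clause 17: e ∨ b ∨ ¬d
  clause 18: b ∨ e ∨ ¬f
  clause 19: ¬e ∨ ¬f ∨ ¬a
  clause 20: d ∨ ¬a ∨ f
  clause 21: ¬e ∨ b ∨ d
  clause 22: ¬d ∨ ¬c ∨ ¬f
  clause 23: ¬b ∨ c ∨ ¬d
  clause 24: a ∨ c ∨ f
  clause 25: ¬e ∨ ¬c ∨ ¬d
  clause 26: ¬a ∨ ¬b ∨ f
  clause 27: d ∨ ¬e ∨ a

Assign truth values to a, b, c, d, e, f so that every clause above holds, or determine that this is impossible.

Case e = False:
Case c = True:
From the singleton clause (d), d = True.
From the singleton clause (b), b = True.
From the singleton clause (¬a), a = False.
From the singleton clause (¬f), f = False.
Every clause now holds.

a=False, b=True, c=True, d=True, e=False, f=False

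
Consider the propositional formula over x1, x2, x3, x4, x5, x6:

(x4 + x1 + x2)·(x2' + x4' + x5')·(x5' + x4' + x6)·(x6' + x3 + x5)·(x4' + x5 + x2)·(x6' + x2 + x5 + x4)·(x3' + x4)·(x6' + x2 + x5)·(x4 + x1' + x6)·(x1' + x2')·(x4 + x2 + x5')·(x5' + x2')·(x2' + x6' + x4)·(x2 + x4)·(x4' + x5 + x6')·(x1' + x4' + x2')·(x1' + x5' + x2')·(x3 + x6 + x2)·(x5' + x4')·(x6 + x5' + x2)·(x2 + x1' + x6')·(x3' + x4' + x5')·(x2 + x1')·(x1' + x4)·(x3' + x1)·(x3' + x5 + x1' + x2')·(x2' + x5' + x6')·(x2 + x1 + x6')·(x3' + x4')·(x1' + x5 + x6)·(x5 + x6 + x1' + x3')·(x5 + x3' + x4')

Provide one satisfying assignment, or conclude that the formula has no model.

x1 ↦ 0,  x2 ↦ 1,  x3 ↦ 0,  x4 ↦ 1,  x5 ↦ 0,  x6 ↦ 0

Suppose x3 = 0.
Suppose x6 = 0.
The clause (x2) is unit, so x2 = 1.
The clause (x1') is unit, so x1 = 0.
The clause (x5') is unit, so x5 = 0.
No clause remains; x4 is free.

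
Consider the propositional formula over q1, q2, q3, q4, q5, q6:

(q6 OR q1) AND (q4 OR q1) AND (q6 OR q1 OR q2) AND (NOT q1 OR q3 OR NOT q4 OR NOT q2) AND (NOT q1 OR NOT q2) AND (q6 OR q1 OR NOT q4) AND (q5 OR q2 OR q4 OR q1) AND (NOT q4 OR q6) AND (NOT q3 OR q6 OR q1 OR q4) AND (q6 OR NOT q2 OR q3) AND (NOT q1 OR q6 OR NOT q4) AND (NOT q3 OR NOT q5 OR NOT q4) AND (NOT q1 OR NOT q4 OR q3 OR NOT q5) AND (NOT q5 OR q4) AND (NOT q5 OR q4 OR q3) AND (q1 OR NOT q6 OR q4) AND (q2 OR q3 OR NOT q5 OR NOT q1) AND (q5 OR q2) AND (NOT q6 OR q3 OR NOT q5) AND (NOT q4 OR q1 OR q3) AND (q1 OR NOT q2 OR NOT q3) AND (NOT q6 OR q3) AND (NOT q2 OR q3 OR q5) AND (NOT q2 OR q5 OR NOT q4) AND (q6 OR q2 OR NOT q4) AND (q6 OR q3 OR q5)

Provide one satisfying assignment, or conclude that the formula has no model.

Case q6 = true:
From the singleton clause (q3), q3 = true.
Case q4 = true:
From the singleton clause (NOT q5), q5 = false.
From the singleton clause (q2), q2 = true.
That conflicts with the unit clause (NOT q2).
That branch fails; take q4 = false instead.
From the singleton clause (q1), q1 = true.
From the singleton clause (NOT q2), q2 = false.
From the singleton clause (NOT q5), q5 = false.
That conflicts with the unit clause (q5).
Neither q4 = true nor q4 = false works.
That branch fails; take q6 = false instead.
From the singleton clause (q1), q1 = true.
From the singleton clause (NOT q2), q2 = false.
From the singleton clause (NOT q4), q4 = false.
From the singleton clause (NOT q5), q5 = false.
That conflicts with the unit clause (q5).
Neither q6 = true nor q6 = false works.

UNSATISFIABLE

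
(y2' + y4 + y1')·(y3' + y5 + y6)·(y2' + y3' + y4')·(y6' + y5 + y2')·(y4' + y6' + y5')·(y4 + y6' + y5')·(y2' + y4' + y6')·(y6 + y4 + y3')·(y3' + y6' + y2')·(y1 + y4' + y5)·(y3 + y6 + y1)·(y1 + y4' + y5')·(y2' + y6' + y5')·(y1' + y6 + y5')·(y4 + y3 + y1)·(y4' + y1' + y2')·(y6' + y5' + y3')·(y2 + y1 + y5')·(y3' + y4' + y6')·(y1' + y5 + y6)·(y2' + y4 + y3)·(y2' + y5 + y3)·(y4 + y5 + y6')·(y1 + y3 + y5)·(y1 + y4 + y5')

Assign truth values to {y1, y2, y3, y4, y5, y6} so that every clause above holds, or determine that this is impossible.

Try y2 = 0.
Try y1 = 1.
Try y6 = 1.
Try y4 = 1.
Unit clause (y5') forces y5 = 0.
Unit clause (y3') forces y3 = 0.
This assignment satisfies each clause.

y1: 1, y2: 0, y3: 0, y4: 1, y5: 0, y6: 1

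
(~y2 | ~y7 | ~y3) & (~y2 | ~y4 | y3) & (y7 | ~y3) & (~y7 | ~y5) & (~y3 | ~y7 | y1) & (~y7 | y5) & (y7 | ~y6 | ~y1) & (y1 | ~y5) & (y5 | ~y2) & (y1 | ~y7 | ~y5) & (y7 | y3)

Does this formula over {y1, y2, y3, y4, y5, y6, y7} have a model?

Suppose y7 = 1.
From the singleton clause (~y5), y5 = 0.
That conflicts with the unit clause (y5).
That branch fails; take y7 = 0 instead.
From the singleton clause (~y3), y3 = 0.
That conflicts with the unit clause (y3).
Neither y7 = 1 nor y7 = 0 works.
No assignment satisfies every clause.

No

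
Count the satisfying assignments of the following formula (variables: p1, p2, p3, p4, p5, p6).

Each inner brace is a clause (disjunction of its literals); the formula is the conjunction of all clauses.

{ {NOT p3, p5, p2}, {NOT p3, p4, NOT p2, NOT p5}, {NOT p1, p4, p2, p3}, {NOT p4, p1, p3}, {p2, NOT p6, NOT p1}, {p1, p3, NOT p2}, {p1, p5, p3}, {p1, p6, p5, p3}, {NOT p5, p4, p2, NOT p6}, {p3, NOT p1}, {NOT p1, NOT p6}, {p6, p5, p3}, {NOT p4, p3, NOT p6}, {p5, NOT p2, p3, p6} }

There are 2^6 = 64 truth assignments over (p1, p2, p3, p4, p5, p6).
Split on p5. With p5 = true, the clauses containing p5 are satisfied and NOT p5 drops from the rest; 9 of the 2^5 = 32 assignments to the other variables satisfy what remains.
With p5 = false, by the same count on the reduced clause set, 6 assignments work.
Total: 9 + 6 = 15.

15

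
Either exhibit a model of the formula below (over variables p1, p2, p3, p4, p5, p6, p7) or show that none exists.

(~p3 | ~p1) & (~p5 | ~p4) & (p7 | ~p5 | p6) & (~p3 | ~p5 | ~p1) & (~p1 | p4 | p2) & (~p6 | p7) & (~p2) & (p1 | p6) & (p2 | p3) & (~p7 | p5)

From the singleton clause (~p2), p2 = 0.
From the singleton clause (p3), p3 = 1.
From the singleton clause (~p1), p1 = 0.
From the singleton clause (p6), p6 = 1.
From the singleton clause (p7), p7 = 1.
From the singleton clause (p5), p5 = 1.
From the singleton clause (~p4), p4 = 0.
All clauses are satisfied.

p1: 0,  p2: 0,  p3: 1,  p4: 0,  p5: 1,  p6: 1,  p7: 1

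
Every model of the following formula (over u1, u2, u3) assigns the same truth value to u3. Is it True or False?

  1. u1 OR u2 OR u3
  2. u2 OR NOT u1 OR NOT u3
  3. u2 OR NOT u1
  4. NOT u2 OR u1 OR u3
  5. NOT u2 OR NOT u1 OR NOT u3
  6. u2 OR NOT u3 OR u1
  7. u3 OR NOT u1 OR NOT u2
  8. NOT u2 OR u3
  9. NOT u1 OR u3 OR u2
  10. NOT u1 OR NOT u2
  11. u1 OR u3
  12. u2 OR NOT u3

True

Suppose u3 = false.
The clause (NOT u2) is unit, so u2 = false.
The clause (u1) is unit, so u1 = true.
But (NOT u1) is also a unit clause — contradiction.
So every satisfying assignment has u3 = True.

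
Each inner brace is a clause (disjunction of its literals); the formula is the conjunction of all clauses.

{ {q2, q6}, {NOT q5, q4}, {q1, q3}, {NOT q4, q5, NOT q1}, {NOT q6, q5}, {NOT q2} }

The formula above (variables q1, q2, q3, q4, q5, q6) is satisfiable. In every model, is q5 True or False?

Suppose q5 = false.
The clause (NOT q6) is unit, so q6 = false.
The clause (q2) is unit, so q2 = true.
Now (NOT q2) is unsatisfied and unit — conflict.
So every satisfying assignment has q5 = True.

True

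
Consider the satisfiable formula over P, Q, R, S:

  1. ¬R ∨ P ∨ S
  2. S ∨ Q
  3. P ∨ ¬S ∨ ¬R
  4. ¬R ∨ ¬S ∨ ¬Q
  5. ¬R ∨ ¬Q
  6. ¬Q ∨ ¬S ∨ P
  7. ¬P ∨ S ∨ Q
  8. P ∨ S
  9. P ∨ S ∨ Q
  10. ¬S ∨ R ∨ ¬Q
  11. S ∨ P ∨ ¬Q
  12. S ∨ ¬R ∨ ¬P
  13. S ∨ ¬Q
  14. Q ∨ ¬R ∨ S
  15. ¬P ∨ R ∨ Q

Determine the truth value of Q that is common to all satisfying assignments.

False

Suppose Q = True.
From the singleton clause (¬R), R = False.
From the singleton clause (¬S), S = False.
Now (S) is unsatisfied and unit — conflict.
So every satisfying assignment has Q = False.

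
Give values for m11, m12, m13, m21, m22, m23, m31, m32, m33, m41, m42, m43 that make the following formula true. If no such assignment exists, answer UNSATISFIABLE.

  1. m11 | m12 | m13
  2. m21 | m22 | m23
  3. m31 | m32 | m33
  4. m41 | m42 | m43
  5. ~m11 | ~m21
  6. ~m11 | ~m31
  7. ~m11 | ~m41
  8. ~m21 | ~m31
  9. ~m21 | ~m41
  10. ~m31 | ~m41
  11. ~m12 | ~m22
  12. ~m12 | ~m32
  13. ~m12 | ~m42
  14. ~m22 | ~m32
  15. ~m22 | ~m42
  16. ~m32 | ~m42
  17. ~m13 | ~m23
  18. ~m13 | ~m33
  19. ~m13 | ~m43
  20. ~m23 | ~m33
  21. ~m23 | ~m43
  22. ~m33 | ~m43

UNSATISFIABLE

Case m11 = 0:
Case m12 = 1:
Unit clause (~m22) forces m22 = 0.
Unit clause (~m32) forces m32 = 0.
Unit clause (~m42) forces m42 = 0.
Case m21 = 1:
Unit clause (~m31) forces m31 = 0.
Unit clause (m33) forces m33 = 1.
Unit clause (~m41) forces m41 = 0.
Unit clause (m43) forces m43 = 1.
That conflicts with the unit clause (~m43).
That branch fails; take m21 = 0 instead.
Unit clause (m23) forces m23 = 1.
Unit clause (~m13) forces m13 = 0.
Unit clause (~m33) forces m33 = 0.
Unit clause (m31) forces m31 = 1.
Unit clause (~m41) forces m41 = 0.
Unit clause (m43) forces m43 = 1.
That conflicts with the unit clause (~m43).
Both values of m21 lead to a conflict.
That branch fails; take m12 = 0 instead.
Unit clause (m13) forces m13 = 1.
Unit clause (~m23) forces m23 = 0.
Unit clause (~m33) forces m33 = 0.
Unit clause (~m43) forces m43 = 0.
Case m21 = 1:
Unit clause (~m31) forces m31 = 0.
Unit clause (m32) forces m32 = 1.
Unit clause (~m41) forces m41 = 0.
Unit clause (m42) forces m42 = 1.
That conflicts with the unit clause (~m42).
That branch fails; take m21 = 0 instead.
Unit clause (m22) forces m22 = 1.
Unit clause (~m32) forces m32 = 0.
Unit clause (m31) forces m31 = 1.
Unit clause (~m41) forces m41 = 0.
Unit clause (m42) forces m42 = 1.
That conflicts with the unit clause (~m42).
Both values of m21 lead to a conflict.
Both values of m12 lead to a conflict.
That branch fails; take m11 = 1 instead.
Unit clause (~m21) forces m21 = 0.
Unit clause (~m31) forces m31 = 0.
Unit clause (~m41) forces m41 = 0.
Case m22 = 1:
Unit clause (~m12) forces m12 = 0.
Unit clause (~m32) forces m32 = 0.
Unit clause (m33) forces m33 = 1.
Unit clause (~m42) forces m42 = 0.
Unit clause (m43) forces m43 = 1.
That conflicts with the unit clause (~m43).
That branch fails; take m22 = 0 instead.
Unit clause (m23) forces m23 = 1.
Unit clause (~m13) forces m13 = 0.
Unit clause (~m33) forces m33 = 0.
Unit clause (m32) forces m32 = 1.
Unit clause (~m12) forces m12 = 0.
Unit clause (~m42) forces m42 = 0.
Unit clause (m43) forces m43 = 1.
That conflicts with the unit clause (~m43).
Both values of m22 lead to a conflict.
Both values of m11 lead to a conflict.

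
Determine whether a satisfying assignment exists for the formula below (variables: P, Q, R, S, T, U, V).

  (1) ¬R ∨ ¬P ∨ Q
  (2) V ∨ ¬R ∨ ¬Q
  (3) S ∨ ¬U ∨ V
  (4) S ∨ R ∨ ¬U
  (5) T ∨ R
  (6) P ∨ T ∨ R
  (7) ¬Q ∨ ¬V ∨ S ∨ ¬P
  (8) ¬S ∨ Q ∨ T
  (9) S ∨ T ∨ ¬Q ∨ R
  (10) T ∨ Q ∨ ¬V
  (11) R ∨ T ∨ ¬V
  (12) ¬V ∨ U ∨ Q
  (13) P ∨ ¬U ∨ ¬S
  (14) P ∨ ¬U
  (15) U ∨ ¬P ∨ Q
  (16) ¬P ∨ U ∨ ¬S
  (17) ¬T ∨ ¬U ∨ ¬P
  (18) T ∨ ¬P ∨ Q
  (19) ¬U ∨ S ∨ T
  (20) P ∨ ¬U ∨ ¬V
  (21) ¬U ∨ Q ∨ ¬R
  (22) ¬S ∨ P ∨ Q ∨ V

Satisfiable

Branch on T: set T = True.
Branch on P: set P = True.
(¬U) alone gives U = False.
(Q) alone gives Q = True.
(¬S) alone gives S = False.
(¬V) alone gives V = False.
(¬R) alone gives R = False.
This assignment satisfies each clause.
A satisfying assignment: P ↦ True; Q ↦ True; R ↦ False; S ↦ False; T ↦ True; U ↦ False; V ↦ False.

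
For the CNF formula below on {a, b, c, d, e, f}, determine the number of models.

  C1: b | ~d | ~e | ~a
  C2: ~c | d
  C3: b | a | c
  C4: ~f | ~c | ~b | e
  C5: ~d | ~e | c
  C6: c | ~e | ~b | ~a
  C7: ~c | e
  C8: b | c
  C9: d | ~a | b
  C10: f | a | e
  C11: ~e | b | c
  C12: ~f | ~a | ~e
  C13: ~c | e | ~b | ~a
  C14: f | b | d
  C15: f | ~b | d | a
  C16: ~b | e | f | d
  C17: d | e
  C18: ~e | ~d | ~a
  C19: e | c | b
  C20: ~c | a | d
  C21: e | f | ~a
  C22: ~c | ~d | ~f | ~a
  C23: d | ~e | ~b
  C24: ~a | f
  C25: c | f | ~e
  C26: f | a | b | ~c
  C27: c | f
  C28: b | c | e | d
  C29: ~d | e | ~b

There are 2^6 = 64 truth assignments over (a, b, c, d, e, f).
Split on b. With b = 1, the clauses containing b are satisfied and ~b drops from the rest; 2 of the 2^5 = 32 assignments to the other variables satisfy what remains.
With b = 0, by the same count on the reduced clause set, 1 assignment works.
Total: 2 + 1 = 3.

3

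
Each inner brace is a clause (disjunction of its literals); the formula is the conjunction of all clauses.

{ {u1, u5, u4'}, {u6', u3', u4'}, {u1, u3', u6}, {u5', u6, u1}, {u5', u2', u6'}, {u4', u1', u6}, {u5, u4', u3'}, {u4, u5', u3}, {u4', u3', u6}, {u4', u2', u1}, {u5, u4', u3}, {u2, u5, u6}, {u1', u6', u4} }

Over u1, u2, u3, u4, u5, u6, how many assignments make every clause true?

There are 2^6 = 64 truth assignments over (u1, u2, u3, u4, u5, u6).
Split on u6. With u6 = 1, the clauses containing u6 are satisfied and u6' drops from the rest; 7 of the 2^5 = 32 assignments to the other variables satisfy what remains.
With u6 = 0, by the same count on the reduced clause set, 5 assignments work.
Total: 7 + 5 = 12.

12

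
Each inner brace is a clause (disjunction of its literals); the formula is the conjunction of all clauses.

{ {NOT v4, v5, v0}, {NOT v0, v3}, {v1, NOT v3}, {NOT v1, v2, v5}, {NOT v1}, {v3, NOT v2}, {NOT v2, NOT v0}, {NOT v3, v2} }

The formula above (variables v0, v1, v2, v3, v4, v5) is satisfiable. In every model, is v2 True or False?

Suppose v2 = true.
From the singleton clause (NOT v1), v1 = false.
From the singleton clause (NOT v3), v3 = false.
That conflicts with the unit clause (v3).
So every satisfying assignment has v2 = False.

False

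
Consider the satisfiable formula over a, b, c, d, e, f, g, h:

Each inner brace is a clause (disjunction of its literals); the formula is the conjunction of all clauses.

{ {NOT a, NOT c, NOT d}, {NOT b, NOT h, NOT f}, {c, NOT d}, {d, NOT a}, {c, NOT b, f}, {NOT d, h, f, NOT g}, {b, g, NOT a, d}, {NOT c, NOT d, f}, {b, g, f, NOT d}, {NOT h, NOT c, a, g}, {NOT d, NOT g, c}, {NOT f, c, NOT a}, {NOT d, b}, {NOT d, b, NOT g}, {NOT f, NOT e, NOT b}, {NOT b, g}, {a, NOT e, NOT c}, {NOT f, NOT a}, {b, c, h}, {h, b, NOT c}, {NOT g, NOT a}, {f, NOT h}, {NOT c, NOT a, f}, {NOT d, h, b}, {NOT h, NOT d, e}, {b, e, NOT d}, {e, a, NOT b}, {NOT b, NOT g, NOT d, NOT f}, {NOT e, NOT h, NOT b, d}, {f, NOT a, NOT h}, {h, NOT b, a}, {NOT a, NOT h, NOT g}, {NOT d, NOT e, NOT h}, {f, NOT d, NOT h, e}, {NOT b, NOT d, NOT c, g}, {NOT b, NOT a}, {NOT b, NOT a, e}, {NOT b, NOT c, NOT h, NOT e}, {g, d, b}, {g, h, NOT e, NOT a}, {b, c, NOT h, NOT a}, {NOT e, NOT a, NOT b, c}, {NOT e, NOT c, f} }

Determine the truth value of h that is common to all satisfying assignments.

Suppose h = false.
Branch on c: set c = true.
The clause (b) is unit, so b = true.
The clause (g) is unit, so g = true.
The clause (NOT a) is unit, so a = false.
That conflicts with the unit clause (a).
Backtrack on c: now try c = false.
The clause (NOT d) is unit, so d = false.
The clause (NOT a) is unit, so a = false.
The clause (b) is unit, so b = true.
That conflicts with the unit clause (NOT b).
Both values of c lead to a conflict.
So every satisfying assignment has h = True.

True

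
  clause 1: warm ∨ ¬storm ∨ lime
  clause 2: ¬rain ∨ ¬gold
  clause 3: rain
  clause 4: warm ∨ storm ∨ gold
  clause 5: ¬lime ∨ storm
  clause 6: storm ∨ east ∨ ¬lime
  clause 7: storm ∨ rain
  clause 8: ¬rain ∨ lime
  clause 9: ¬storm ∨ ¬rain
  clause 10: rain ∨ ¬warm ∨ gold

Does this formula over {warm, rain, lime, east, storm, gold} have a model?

Unsatisfiable

Unit clause (rain) forces rain = True.
Unit clause (¬gold) forces gold = False.
Unit clause (lime) forces lime = True.
Unit clause (storm) forces storm = True.
Now (¬storm) is unsatisfied and unit — conflict.
No assignment satisfies every clause.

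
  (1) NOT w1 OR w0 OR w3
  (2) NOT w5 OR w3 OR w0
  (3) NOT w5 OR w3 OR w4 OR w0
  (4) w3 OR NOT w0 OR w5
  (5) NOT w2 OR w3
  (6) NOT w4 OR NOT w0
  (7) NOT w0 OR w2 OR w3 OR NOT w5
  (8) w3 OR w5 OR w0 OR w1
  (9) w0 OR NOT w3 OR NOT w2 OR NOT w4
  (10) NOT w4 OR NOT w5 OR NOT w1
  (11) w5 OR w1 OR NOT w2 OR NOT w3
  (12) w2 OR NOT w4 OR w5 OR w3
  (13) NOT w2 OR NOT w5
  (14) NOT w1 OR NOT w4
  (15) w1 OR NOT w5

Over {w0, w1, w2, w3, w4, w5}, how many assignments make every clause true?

There are 2^6 = 64 truth assignments over (w0, w1, w2, w3, w4, w5).
Split on w0. With w0 = true, the clauses containing w0 are satisfied and NOT w0 drops from the rest; 4 of the 2^5 = 32 assignments to the other variables satisfy what remains.
With w0 = false, by the same count on the reduced clause set, 5 assignments work.
(One model: w0=F, w1=F, w2=F, w3=T, w4=F, w5=F.)
Total: 4 + 5 = 9.

9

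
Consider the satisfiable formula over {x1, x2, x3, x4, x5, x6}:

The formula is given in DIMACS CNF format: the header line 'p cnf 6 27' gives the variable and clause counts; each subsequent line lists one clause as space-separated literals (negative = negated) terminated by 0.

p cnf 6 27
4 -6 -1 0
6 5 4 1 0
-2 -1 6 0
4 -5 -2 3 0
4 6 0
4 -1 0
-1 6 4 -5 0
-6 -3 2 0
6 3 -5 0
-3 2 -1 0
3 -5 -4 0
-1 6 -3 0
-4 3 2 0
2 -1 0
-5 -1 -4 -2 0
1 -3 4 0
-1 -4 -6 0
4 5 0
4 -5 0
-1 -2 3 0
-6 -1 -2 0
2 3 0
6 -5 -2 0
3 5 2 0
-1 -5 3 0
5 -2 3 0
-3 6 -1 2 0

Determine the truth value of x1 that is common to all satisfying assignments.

False

Suppose x1 = True.
The clause (x4) is unit, so x4 = True.
The clause (x2) is unit, so x2 = True.
The clause (x6) is unit, so x6 = True.
That conflicts with the unit clause (¬x6).
So every satisfying assignment has x1 = False.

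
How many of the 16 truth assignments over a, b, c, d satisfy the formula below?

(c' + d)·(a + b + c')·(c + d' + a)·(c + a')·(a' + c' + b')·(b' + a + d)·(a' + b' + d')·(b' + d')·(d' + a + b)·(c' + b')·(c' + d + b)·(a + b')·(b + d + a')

2

There are 2^4 = 16 truth assignments over (a, b, c, d).
Check each against the 13 clauses (columns in the order a, b, c, d):
  F F F F  ✓ satisfies all
  F F F T  ✗ fails (c + d' + a)
  F F T F  ✗ fails (c' + d)
  F F T T  ✗ fails (a + b + c')
  F T F F  ✗ fails (b' + a + d)
  F T F T  ✗ fails (c + d' + a)
  F T T F  ✗ fails (c' + d)
  F T T T  ✗ fails (b' + d')
  T F F F  ✗ fails (c + a')
  T F F T  ✗ fails (c + a')
  T F T F  ✗ fails (c' + d)
  T F T T  ✓ satisfies all
  T T F F  ✗ fails (c + a')
  T T F T  ✗ fails (c + a')
  T T T F  ✗ fails (c' + d)
  T T T T  ✗ fails (a' + c' + b')
2 of the 16 rows are models.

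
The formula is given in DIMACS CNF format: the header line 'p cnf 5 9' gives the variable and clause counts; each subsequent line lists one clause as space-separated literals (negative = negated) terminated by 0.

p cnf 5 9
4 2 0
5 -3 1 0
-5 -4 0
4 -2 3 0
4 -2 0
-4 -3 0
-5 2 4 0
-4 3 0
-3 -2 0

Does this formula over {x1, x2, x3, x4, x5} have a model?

Branch on x4: set x4 = True.
(¬x5) alone gives x5 = False.
(¬x3) alone gives x3 = False.
Now (x3) is unsatisfied and unit — conflict.
Backtrack on x4: now try x4 = False.
(x2) alone gives x2 = True.
Now (¬x2) is unsatisfied and unit — conflict.
Neither x4 = True nor x4 = False works.
No assignment satisfies every clause.

Unsatisfiable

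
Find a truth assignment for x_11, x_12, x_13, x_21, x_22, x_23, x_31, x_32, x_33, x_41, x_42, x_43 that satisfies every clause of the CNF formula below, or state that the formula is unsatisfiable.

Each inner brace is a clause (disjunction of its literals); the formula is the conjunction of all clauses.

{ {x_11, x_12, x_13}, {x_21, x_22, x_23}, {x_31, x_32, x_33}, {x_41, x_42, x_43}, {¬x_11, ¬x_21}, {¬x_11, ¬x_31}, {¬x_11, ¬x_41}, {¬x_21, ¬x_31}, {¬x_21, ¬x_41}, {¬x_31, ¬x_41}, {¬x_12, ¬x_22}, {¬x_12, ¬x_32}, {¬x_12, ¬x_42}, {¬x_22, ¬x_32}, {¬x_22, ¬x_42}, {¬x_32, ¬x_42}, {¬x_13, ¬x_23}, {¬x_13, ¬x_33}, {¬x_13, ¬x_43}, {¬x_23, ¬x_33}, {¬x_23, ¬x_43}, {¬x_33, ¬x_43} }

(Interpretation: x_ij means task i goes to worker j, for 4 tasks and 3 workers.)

Try x_11 = False.
Try x_12 = True.
Unit clause (¬x_22) forces x_22 = False.
Unit clause (¬x_32) forces x_32 = False.
Unit clause (¬x_42) forces x_42 = False.
Try x_21 = True.
Unit clause (¬x_31) forces x_31 = False.
Unit clause (x_33) forces x_33 = True.
Unit clause (¬x_41) forces x_41 = False.
Unit clause (x_43) forces x_43 = True.
Now (¬x_43) is unsatisfied and unit — conflict.
Backtrack on x_21: now try x_21 = False.
Unit clause (x_23) forces x_23 = True.
Unit clause (¬x_13) forces x_13 = False.
Unit clause (¬x_33) forces x_33 = False.
Unit clause (x_31) forces x_31 = True.
Unit clause (¬x_41) forces x_41 = False.
Unit clause (x_43) forces x_43 = True.
Now (¬x_43) is unsatisfied and unit — conflict.
Neither x_21 = True nor x_21 = False works.
Backtrack on x_12: now try x_12 = False.
Unit clause (x_13) forces x_13 = True.
Unit clause (¬x_23) forces x_23 = False.
Unit clause (¬x_33) forces x_33 = False.
Unit clause (¬x_43) forces x_43 = False.
Try x_21 = True.
Unit clause (¬x_31) forces x_31 = False.
Unit clause (x_32) forces x_32 = True.
Unit clause (¬x_41) forces x_41 = False.
Unit clause (x_42) forces x_42 = True.
Now (¬x_42) is unsatisfied and unit — conflict.
Backtrack on x_21: now try x_21 = False.
Unit clause (x_22) forces x_22 = True.
Unit clause (¬x_32) forces x_32 = False.
Unit clause (x_31) forces x_31 = True.
Unit clause (¬x_41) forces x_41 = False.
Unit clause (x_42) forces x_42 = True.
Now (¬x_42) is unsatisfied and unit — conflict.
Neither x_21 = True nor x_21 = False works.
Neither x_12 = True nor x_12 = False works.
Backtrack on x_11: now try x_11 = True.
Unit clause (¬x_21) forces x_21 = False.
Unit clause (¬x_31) forces x_31 = False.
Unit clause (¬x_41) forces x_41 = False.
Try x_22 = True.
Unit clause (¬x_12) forces x_12 = False.
Unit clause (¬x_32) forces x_32 = False.
Unit clause (x_33) forces x_33 = True.
Unit clause (¬x_42) forces x_42 = False.
Unit clause (x_43) forces x_43 = True.
Now (¬x_43) is unsatisfied and unit — conflict.
Backtrack on x_22: now try x_22 = False.
Unit clause (x_23) forces x_23 = True.
Unit clause (¬x_13) forces x_13 = False.
Unit clause (¬x_33) forces x_33 = False.
Unit clause (x_32) forces x_32 = True.
Unit clause (¬x_12) forces x_12 = False.
Unit clause (¬x_42) forces x_42 = False.
Unit clause (x_43) forces x_43 = True.
Now (¬x_43) is unsatisfied and unit — conflict.
Neither x_22 = True nor x_22 = False works.
Neither x_11 = True nor x_11 = False works.

UNSATISFIABLE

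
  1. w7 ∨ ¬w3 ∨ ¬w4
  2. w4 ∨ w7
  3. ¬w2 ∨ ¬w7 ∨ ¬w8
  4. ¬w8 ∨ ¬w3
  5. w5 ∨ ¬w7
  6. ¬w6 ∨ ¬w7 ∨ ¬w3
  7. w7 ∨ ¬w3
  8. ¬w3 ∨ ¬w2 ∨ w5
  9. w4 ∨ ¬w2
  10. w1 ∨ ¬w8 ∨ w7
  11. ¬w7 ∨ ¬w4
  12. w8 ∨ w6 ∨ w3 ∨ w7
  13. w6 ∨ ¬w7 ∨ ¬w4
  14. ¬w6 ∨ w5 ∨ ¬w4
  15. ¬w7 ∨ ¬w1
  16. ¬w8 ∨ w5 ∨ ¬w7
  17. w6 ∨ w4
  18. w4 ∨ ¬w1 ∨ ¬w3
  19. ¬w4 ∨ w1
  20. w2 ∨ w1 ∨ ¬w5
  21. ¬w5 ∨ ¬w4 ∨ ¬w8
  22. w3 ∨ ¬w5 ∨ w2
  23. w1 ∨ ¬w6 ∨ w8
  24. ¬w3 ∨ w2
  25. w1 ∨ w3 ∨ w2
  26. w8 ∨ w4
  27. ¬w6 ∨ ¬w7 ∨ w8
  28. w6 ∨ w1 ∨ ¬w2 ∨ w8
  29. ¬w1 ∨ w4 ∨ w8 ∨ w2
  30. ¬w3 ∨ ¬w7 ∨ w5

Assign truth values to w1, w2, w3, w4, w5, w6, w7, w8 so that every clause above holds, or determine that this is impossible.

Branch on w4: set w4 = True.
From the singleton clause (¬w7), w7 = False.
From the singleton clause (¬w3), w3 = False.
From the singleton clause (w1), w1 = True.
Branch on w8: set w8 = False.
From the singleton clause (w6), w6 = True.
From the singleton clause (w5), w5 = True.
From the singleton clause (w2), w2 = True.
Every clause now holds.

w1=True; w2=True; w3=False; w4=True; w5=True; w6=True; w7=False; w8=False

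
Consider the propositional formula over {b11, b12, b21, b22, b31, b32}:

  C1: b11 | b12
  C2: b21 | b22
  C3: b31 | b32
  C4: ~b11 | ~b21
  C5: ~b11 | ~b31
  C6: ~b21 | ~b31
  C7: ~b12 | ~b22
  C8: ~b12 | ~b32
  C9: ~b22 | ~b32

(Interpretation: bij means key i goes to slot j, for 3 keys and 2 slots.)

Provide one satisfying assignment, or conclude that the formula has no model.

UNSATISFIABLE

Case b11 = 1:
Unit clause (~b21) forces b21 = 0.
Unit clause (b22) forces b22 = 1.
Unit clause (~b31) forces b31 = 0.
Unit clause (b32) forces b32 = 1.
But (~b32) is also a unit clause — contradiction.
That branch fails; take b11 = 0 instead.
Unit clause (b12) forces b12 = 1.
Unit clause (~b22) forces b22 = 0.
Unit clause (b21) forces b21 = 1.
Unit clause (~b31) forces b31 = 0.
Unit clause (b32) forces b32 = 1.
But (~b32) is also a unit clause — contradiction.
Either choice for b11 ends in contradiction.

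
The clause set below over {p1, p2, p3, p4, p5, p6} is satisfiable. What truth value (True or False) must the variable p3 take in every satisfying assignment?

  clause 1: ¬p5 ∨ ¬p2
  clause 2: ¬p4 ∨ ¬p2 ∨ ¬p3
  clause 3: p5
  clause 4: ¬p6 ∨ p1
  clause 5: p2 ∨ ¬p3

False

Suppose p3 = True.
From the singleton clause (p5), p5 = True.
From the singleton clause (¬p2), p2 = False.
Now (p2) is unsatisfied and unit — conflict.
So every satisfying assignment has p3 = False.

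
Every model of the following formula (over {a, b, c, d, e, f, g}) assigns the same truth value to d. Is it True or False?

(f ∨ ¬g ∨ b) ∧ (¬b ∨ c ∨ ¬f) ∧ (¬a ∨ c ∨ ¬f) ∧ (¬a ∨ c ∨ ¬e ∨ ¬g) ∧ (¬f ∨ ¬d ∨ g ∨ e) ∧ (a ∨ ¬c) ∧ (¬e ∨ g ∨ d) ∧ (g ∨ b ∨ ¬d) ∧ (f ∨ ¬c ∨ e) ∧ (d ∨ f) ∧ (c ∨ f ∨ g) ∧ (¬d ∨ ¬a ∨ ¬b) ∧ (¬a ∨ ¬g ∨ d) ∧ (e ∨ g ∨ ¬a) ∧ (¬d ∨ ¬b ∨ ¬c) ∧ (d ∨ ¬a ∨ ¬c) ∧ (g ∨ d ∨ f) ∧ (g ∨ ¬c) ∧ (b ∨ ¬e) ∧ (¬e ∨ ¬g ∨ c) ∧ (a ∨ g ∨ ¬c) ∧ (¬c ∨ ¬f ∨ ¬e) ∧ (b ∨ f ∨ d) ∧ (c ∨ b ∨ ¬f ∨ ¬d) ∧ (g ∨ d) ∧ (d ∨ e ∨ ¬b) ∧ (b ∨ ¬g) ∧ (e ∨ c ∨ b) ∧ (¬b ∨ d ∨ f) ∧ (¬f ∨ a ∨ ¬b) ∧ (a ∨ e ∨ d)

Suppose d = False.
Unit clause (f) forces f = True.
Unit clause (g) forces g = True.
Unit clause (¬a) forces a = False.
Unit clause (¬c) forces c = False.
Unit clause (¬b) forces b = False.
That conflicts with the unit clause (b).
So every satisfying assignment has d = True.

True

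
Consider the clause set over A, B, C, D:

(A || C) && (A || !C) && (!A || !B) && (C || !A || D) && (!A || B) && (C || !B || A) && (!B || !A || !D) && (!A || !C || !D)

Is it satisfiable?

No, unsatisfiable

Branch on A: set A = true.
Unit clause (!B) forces B = false.
That conflicts with the unit clause (B).
Undo A and try A = false.
Unit clause (C) forces C = true.
That conflicts with the unit clause (!C).
Neither A = true nor A = false works.
No assignment satisfies every clause.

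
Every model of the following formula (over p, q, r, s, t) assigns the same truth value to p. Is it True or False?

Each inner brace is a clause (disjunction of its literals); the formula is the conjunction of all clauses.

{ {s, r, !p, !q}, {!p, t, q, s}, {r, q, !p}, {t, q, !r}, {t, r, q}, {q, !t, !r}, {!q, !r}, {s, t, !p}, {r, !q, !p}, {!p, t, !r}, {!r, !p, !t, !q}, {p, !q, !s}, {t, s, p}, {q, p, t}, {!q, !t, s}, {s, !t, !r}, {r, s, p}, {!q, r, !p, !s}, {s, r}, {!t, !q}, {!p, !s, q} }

False

Suppose p = true.
Try r = true.
The clause (!q) is unit, so q = false.
The clause (t) is unit, so t = true.
But (!t) is also a unit clause — contradiction.
So r must be the other value — set r = false.
The clause (q) is unit, so q = true.
But (!q) is also a unit clause — contradiction.
Neither r = true nor r = false works.
So every satisfying assignment has p = False.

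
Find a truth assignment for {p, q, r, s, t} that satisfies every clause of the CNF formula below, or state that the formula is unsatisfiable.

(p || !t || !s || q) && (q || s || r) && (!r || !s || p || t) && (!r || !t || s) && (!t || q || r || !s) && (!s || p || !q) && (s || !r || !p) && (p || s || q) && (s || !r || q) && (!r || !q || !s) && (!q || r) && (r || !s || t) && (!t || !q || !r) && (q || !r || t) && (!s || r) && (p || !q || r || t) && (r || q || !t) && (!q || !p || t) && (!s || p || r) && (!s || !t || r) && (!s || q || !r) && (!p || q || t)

Try q = true.
From the singleton clause (r), r = true.
From the singleton clause (!s), s = false.
From the singleton clause (!t), t = false.
From the singleton clause (!p), p = false.
This assignment satisfies each clause.

p ↦ false, q ↦ true, r ↦ true, s ↦ false, t ↦ false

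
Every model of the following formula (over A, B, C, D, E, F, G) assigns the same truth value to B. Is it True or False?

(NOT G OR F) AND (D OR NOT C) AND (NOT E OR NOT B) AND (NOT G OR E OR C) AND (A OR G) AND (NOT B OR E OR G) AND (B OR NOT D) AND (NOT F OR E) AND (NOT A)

Suppose B = true.
(NOT E) alone gives E = false.
(G) alone gives G = true.
(F) alone gives F = true.
Now (NOT F) is unsatisfied and unit — conflict.
So every satisfying assignment has B = False.

False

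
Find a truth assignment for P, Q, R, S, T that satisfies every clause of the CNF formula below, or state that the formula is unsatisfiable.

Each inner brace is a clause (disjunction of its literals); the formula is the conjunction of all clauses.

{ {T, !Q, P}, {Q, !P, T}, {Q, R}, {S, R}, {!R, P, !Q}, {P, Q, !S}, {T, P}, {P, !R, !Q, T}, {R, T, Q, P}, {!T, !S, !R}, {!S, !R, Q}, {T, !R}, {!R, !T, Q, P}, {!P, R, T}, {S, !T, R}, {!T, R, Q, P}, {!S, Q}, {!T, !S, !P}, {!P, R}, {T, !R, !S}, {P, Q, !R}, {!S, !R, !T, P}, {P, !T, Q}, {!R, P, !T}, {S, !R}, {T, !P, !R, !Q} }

Case Q = true:
Case T = true:
Case S = true:
The clause (!R) is unit, so R = false.
The clause (!P) is unit, so P = false.
This assignment satisfies each clause.

P ↦ false; Q ↦ true; R ↦ false; S ↦ true; T ↦ true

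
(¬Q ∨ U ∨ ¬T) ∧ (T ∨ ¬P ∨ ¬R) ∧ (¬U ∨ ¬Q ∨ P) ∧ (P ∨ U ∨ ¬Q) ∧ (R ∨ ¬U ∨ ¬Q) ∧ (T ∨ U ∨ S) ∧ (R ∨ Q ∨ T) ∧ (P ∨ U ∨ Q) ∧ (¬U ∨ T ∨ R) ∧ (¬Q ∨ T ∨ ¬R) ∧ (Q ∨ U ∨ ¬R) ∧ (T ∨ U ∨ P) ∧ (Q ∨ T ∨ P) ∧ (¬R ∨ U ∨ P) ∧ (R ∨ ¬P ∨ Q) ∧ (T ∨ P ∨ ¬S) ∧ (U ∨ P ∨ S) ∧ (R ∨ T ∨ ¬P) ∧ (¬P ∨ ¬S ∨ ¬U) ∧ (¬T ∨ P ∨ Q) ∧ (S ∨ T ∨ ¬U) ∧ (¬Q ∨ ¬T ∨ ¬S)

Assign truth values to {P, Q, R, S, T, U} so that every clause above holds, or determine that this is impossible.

Try Q = True.
Try U = True.
The clause (P) is unit, so P = True.
The clause (R) is unit, so R = True.
The clause (T) is unit, so T = True.
The clause (¬S) is unit, so S = False.
All clauses are satisfied.

P ↦ True,  Q ↦ True,  R ↦ True,  S ↦ False,  T ↦ True,  U ↦ True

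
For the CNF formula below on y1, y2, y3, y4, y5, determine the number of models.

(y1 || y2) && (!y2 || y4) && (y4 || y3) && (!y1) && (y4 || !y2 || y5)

4

There are 2^5 = 32 truth assignments over (y1, y2, y3, y4, y5).
Split on y4. With y4 = true, the clauses containing y4 are satisfied and !y4 drops from the rest; 4 of the 2^4 = 16 assignments to the other variables satisfy what remains.
With y4 = false, by the same count on the reduced clause set, 0 assignments work.
Total: 4 + 0 = 4.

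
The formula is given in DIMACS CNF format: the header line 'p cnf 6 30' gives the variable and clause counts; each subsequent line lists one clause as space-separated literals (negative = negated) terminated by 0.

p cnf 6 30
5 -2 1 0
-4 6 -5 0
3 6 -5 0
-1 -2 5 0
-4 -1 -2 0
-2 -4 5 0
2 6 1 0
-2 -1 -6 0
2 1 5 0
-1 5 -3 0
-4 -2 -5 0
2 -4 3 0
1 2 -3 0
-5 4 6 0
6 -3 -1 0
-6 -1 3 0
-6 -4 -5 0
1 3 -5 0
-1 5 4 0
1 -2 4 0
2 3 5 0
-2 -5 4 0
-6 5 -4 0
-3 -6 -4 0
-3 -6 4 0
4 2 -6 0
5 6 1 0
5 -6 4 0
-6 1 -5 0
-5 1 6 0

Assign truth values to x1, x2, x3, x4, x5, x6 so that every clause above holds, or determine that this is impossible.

UNSATISFIABLE

Branch on x5: set x5 = True.
Branch on x4: set x4 = False.
From the singleton clause (x6), x6 = True.
From the singleton clause (¬x2), x2 = False.
But (x2) is also a unit clause — contradiction.
Backtrack on x4: now try x4 = True.
From the singleton clause (x6), x6 = True.
But (¬x6) is also a unit clause — contradiction.
Both values of x4 lead to a conflict.
Backtrack on x5: now try x5 = False.
Branch on x2: set x2 = False.
From the singleton clause (x1), x1 = True.
From the singleton clause (¬x3), x3 = False.
But (x3) is also a unit clause — contradiction.
Backtrack on x2: now try x2 = True.
From the singleton clause (x1), x1 = True.
But (¬x1) is also a unit clause — contradiction.
Both values of x2 lead to a conflict.
Both values of x5 lead to a conflict.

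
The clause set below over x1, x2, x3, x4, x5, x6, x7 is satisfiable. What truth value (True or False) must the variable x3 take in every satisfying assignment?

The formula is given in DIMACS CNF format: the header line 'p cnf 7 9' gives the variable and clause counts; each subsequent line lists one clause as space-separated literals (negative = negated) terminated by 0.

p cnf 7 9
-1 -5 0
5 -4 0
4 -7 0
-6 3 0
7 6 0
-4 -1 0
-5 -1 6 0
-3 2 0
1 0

Suppose x3 = False.
From the singleton clause (¬x6), x6 = False.
From the singleton clause (x7), x7 = True.
From the singleton clause (x4), x4 = True.
From the singleton clause (x5), x5 = True.
From the singleton clause (¬x1), x1 = False.
Now (x1) is unsatisfied and unit — conflict.
So every satisfying assignment has x3 = True.

True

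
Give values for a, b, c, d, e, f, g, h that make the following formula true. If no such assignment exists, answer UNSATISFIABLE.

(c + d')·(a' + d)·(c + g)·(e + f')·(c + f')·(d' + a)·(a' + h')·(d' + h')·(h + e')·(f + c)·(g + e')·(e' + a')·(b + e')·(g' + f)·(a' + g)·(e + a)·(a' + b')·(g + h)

a: 0; b: 1; c: 1; d: 0; e: 1; f: 1; g: 1; h: 1

Try c = 1.
Try a = 0.
From the singleton clause (d'), d = 0.
From the singleton clause (e), e = 1.
From the singleton clause (h), h = 1.
From the singleton clause (g), g = 1.
From the singleton clause (b), b = 1.
From the singleton clause (f), f = 1.
Every clause now holds.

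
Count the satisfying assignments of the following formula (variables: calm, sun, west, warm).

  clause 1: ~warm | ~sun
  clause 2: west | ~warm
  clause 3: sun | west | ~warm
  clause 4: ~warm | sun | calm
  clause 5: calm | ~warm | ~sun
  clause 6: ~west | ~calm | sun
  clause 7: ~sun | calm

5

There are 2^4 = 16 truth assignments over (calm, sun, west, warm).
Check each against the 7 clauses (columns in the order calm, sun, west, warm):
  F F F F  ✓ satisfies all
  F F F T  ✗ fails (west | ~warm)
  F F T F  ✓ satisfies all
  F F T T  ✗ fails (~warm | sun | calm)
  F T F F  ✗ fails (~sun | calm)
  F T F T  ✗ fails (~warm | ~sun)
  F T T F  ✗ fails (~sun | calm)
  F T T T  ✗ fails (~warm | ~sun)
  T F F F  ✓ satisfies all
  T F F T  ✗ fails (west | ~warm)
  T F T F  ✗ fails (~west | ~calm | sun)
  T F T T  ✗ fails (~west | ~calm | sun)
  T T F F  ✓ satisfies all
  T T F T  ✗ fails (~warm | ~sun)
  T T T F  ✓ satisfies all
  T T T T  ✗ fails (~warm | ~sun)
5 of the 16 rows are models.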